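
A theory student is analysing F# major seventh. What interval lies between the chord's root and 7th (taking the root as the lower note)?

major seventh

F# major seventh: F# A# C# E#.
The root is F# and the 7th is E#.
F# up to E# spans 7 letter names and 11 semitones — a major seventh.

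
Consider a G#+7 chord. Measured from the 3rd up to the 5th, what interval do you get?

The chord tones of G#+7 are G# B# D## F#.
3rd = B#; 5th = D##.
B# up to D## spans 3 letter names and 4 semitones — a major third.

major third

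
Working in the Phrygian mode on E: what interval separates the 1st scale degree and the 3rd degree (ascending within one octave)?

minor 3rd

The scale runs E F G A B C D.
The 1st scale degree is E and the degree 3 is G.
3 letter names make it a third; at 3 semitones (a half step narrower than major) the quality is minor.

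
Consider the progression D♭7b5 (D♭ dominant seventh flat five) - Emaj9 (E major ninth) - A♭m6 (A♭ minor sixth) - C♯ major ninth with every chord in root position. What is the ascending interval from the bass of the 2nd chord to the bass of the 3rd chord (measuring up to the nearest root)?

The roots are E and A♭.
E up to A♭ is 4 semitones, a half step narrower than a perfect fourth, so the interval is diminished.

d4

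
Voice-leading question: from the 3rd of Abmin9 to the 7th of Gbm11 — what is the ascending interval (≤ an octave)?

The 3rd of Abmin9 is Cb; the 7th of Gbm11 is Fb.
From Cb to Fb is 5 semitones, exactly the perfect fourth.

perfect fourth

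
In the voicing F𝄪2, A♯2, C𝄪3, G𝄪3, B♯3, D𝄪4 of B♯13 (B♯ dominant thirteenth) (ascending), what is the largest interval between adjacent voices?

perfect fifth

Adjacent intervals: F𝄪2→A♯2 = minor third; A♯2→C𝄪3 = major third; C𝄪3→G𝄪3 = perfect fifth; G𝄪3→B♯3 = minor third; B♯3→D𝄪4 = major third.
The largest is C𝄪3 to G𝄪3, a perfect fifth (7 semitones).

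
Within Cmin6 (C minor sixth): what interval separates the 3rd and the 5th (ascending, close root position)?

Cm6 (C minor sixth) is spelled C–Eb–G–A.
That puts Eb below G.
Eb up to G spans 3 letter names and 4 semitones — a major third.

major 3rd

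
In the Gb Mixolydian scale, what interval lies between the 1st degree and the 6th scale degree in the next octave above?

major thirteenth

Gb mixolydian: Gb Ab Bb Cb Db Eb Fb.
So we need the interval from Gb up to Eb.
Counting 13 letters and 21 half steps from Gb gives a major thirteenth.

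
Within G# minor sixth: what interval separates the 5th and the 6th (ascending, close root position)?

G# minor sixth is spelled G#, B, D#, E#.
5th = D#; 6th = E#.
From D# to E# is 2 semitones, exactly the major second.

major second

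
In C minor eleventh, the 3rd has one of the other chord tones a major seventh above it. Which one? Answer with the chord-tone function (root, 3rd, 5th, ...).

The chord tones of Cm11 (C minor eleventh) are C Eb G Bb D F.
The 3rd is Eb. A major seventh above Eb is D.
D is the chord's 9th.

9th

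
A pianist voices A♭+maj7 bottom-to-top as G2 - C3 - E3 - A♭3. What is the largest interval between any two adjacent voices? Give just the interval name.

Adjacent intervals: G2→C3 = perfect fourth; C3→E3 = major third; E3→A♭3 = diminished fourth.
The largest is G2 to C3, a perfect fourth (5 semitones).

perfect 4th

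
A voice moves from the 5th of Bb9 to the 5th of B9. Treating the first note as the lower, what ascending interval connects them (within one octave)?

Bb9 has F as its 5th, and B9 has F# as its 5th.
From F to F#: 1 semitone over a unison = augmented.

A1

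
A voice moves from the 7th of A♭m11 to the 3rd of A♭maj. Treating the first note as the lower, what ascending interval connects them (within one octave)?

augmented fourth

A♭m11 has G♭ as its 7th, and A♭maj has C as its 3rd.
4 letter names make it a fourth; at 6 semitones (a half step wider than perfect) the quality is augmented.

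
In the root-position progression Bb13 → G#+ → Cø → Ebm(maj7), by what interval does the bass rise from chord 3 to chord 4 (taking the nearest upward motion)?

The roots are C and Eb.
From C to Eb: 3 semitones over a third = minor.

m3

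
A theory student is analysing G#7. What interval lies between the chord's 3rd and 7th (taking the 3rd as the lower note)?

G#7 (G# dominant seventh): G#–B#–D#–F#.
3rd = B#; 7th = F#.
B# up to F# is 6 semitones, a half step narrower than a perfect fifth, so the interval is diminished.
That tritone between 3rd and 7th is what gives the dominant seventh its pull toward resolution.

diminished fifth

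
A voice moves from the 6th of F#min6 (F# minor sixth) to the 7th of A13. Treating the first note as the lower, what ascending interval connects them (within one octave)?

diminished fourth

The 6th of F#min6 (F# minor sixth) is D#; the 7th of A13 is G.
From D# to G: 4 semitones over a fourth = diminished.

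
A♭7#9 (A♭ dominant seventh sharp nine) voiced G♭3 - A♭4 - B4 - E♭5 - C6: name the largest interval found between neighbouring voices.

Adjacent intervals: G♭3→A♭4 = major ninth; A♭4→B4 = augmented second; B4→E♭5 = diminished fourth; E♭5→C6 = major sixth.
The largest is G♭3 to A♭4, a major ninth (14 semitones).

major ninth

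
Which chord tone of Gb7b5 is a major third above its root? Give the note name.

Bb

Gb7b5 (Gb dominant seventh flat five) is spelled Gb-Bb-Dbb-Fb.
The root is Gb. A major third above Gb is Bb.
Bb is the chord's 3rd.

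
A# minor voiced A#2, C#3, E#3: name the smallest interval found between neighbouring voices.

minor third

Adjacent intervals: A#2→C#3 = minor third; C#3→E#3 = major third.
The smallest is A#2 to C#3, a minor third (3 semitones).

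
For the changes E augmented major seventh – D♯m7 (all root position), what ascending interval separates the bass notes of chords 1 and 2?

The roots are E and D♯.
Counting 7 letters and 11 half steps from E gives a major seventh.

M7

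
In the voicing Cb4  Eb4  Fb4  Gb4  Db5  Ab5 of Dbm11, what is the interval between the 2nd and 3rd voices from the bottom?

Those voices are Eb4 and Fb4.
Eb up to Fb is 1 semitone, a half step narrower than a major second, so the interval is minor.

minor second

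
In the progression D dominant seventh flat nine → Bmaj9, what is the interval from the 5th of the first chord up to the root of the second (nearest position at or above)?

The 5th of D dominant seventh flat nine is A; the root of Bmaj9 is B.
A up to B spans 2 letter names and 2 semitones — a major second.

major second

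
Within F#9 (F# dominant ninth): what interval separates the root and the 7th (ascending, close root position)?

F#9 is spelled F#–A#–C#–E–G#.
Root = F#; 7th = E.
7 letter names make it a seventh; at 10 semitones (a half step narrower than major) the quality is minor.

minor 7th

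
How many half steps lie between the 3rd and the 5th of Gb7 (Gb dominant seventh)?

Spelling the chord: Gb Bb Db Fb.
Bb to Db is a minor third: 3 semitones.

3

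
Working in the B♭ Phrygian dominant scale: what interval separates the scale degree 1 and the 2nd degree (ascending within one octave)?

The scale runs B♭ C♭ D E♭ F G♭ A♭.
So we need the interval from B♭ up to C♭.
From B♭ to C♭: 1 semitone over a second = minor.

minor second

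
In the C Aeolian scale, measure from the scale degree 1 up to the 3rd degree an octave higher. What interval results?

The scale runs C D Eb F G Ab Bb.
So we need the interval from C up to Eb.
C up to Eb is 15 semitones, a half step narrower than a major tenth, so the interval is minor.

minor 10th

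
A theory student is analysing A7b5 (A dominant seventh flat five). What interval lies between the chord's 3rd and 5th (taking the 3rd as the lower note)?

A dominant seventh flat five: A C# Eb G.
The 3rd is C# and the 5th is Eb.
C# up to Eb is 2 semitones, a whole step narrower than a major third, so the interval is diminished.

diminished 3rd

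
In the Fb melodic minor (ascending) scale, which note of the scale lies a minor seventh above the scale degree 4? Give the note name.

Abb

The scale is Fb Gb Abb Bbb Cb Db Eb.
The scale degree 4 is Bbb; a minor seventh above that is Abb — scale degree 3.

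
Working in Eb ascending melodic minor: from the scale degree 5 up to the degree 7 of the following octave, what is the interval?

major tenth

Spelling Eb ascending melodic minor: Eb F Gb Ab Bb C D.
So we need the interval from Bb up to D.
Bb up to D spans 10 letter names and 16 semitones — a major tenth.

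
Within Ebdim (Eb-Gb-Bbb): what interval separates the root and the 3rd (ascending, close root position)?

So we need the interval from Eb up to Gb.
3 letter names make it a third; at 3 semitones (a half step narrower than major) the quality is minor.

minor third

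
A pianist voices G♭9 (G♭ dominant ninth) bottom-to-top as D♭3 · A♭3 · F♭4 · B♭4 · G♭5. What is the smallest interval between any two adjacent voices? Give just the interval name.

augmented fourth

Adjacent intervals: D♭3→A♭3 = perfect fifth; A♭3→F♭4 = minor sixth; F♭4→B♭4 = augmented fourth; B♭4→G♭5 = minor sixth.
The smallest is F♭4 to B♭4, an augmented fourth (6 semitones).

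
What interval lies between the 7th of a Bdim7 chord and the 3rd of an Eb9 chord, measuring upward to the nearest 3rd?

major seventh

The 7th of Bdim7 is Ab; the 3rd of Eb9 is G.
From Ab to G is 11 semitones, exactly the major seventh.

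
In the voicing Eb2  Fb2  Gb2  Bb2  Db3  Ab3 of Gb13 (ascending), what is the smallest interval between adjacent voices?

Adjacent intervals: Eb2→Fb2 = minor second; Fb2→Gb2 = major second; Gb2→Bb2 = major third; Bb2→Db3 = minor third; Db3→Ab3 = perfect fifth.
The smallest is Eb2 to Fb2, a minor second (1 semitone).

minor 2nd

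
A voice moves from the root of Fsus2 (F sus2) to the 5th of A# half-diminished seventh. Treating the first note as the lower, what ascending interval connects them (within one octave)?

major 7th

The root of Fsus2 (F sus2) is F; the 5th of A# half-diminished seventh is E.
F up to E spans 7 letter names and 11 semitones — a major seventh.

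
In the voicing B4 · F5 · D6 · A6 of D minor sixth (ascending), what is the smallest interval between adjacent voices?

Adjacent intervals: B4→F5 = diminished fifth; F5→D6 = major sixth; D6→A6 = perfect fifth.
The smallest is B4 to F5, a diminished fifth (6 semitones).

diminished fifth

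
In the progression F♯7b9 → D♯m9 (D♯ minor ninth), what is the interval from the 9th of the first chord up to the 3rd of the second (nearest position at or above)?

M7

The 9th of F♯7b9 is G; the 3rd of D♯m9 (D♯ minor ninth) is F♯.
From G to F♯ is 11 semitones, exactly the major seventh.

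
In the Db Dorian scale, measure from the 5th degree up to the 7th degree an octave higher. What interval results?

minor tenth

The scale runs Db Eb Fb Gb Ab Bb Cb.
The 5th degree is Ab and the degree 7 (up an octave) is Cb.
Ab up to Cb is 15 semitones, a half step narrower than a major tenth, so the interval is minor.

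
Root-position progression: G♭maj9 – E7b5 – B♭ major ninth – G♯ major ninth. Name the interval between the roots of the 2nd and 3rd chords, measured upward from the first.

d5

The roots are E and B♭.
5 letter names make it a fifth; at 6 semitones (a half step narrower than perfect) the quality is diminished.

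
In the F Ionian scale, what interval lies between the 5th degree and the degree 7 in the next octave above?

major tenth

F major: F G A Bb C D E.
The 5th degree is C and the 7th scale degree (up an octave) is E.
From C to E is 16 semitones, exactly the major tenth.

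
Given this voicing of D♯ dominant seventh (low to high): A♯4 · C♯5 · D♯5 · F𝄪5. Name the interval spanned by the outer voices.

The outer voices are A♯4 and F𝄪5.
Counting 6 letters and 9 half steps from A♯ gives a major sixth.

major sixth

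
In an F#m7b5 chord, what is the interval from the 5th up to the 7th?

major third

F# half-diminished seventh: F#–A–C–E.
So we need the interval from C up to E.
Counting 3 letters and 4 half steps from C gives a major third.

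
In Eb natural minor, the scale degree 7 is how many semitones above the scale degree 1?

10

The scale is Eb F Gb Ab Bb Cb Db.
Eb up to Db is a minor seventh — 10 semitones.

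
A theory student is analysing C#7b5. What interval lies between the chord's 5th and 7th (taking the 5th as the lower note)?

major third

C#7b5: C# E# G B.
So we need the interval from G up to B.
Counting 3 letters and 4 half steps from G gives a major third.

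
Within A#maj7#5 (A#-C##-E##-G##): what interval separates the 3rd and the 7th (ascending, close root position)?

perfect fifth

That puts C## below G##.
From C## to G## is 7 semitones, exactly the perfect fifth.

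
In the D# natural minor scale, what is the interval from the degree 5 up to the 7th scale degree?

D# natural minor: D# E# F# G# A# B C#.
That puts A# below C#.
3 letter names make it a third; at 3 semitones (a half step narrower than major) the quality is minor.

m3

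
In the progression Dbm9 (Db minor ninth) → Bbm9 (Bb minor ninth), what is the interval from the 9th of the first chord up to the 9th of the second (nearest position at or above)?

Dbm9 (Db minor ninth) has Eb as its 9th, and Bbm9 (Bb minor ninth) has C as its 9th.
Eb up to C spans 6 letter names and 9 semitones — a major sixth.

major 6th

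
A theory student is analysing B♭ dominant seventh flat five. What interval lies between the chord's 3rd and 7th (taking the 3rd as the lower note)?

B♭ dominant seventh flat five is spelled B♭ D F♭ A♭.
So we need the interval from D up to A♭.
5 letter names make it a fifth; at 6 semitones (a half step narrower than perfect) the quality is diminished.

diminished fifth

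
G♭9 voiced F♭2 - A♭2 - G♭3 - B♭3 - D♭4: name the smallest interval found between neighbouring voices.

minor 3rd

Adjacent intervals: F♭2→A♭2 = major third; A♭2→G♭3 = minor seventh; G♭3→B♭3 = major third; B♭3→D♭4 = minor third.
The smallest is B♭3 to D♭4, a minor third (3 semitones).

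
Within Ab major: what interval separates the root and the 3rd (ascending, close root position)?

Spelling the chord: Ab–C–Eb.
That puts Ab below C.
Ab up to C spans 3 letter names and 4 semitones — a major third.

major 3rd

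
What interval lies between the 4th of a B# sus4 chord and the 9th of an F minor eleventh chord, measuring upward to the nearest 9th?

B# sus4 has E# as its 4th, and F minor eleventh has G as its 9th.
E# up to G is 2 semitones, a whole step narrower than a major third, so the interval is diminished.

diminished third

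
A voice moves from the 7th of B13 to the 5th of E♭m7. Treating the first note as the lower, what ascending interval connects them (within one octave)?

The 7th of B13 is A; the 5th of E♭m7 is B♭.
2 letter names make it a second; at 1 semitone (a half step narrower than major) the quality is minor.

minor second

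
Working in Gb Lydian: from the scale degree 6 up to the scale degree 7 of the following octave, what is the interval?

The scale runs Gb Ab Bb C Db Eb F.
Scale degree 6 = Eb; degree 7 (up an octave) = F.
From Eb to F is 14 semitones, exactly the major ninth.

M9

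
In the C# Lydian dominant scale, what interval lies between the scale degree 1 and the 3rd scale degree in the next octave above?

major tenth

Spelling the C# Lydian dominant scale: C# D# E# F## G# A# B.
That puts C# below E#.
Counting 10 letters and 16 half steps from C# gives a major tenth.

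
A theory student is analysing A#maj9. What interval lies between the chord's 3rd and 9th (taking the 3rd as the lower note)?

minor 7th

The chord tones of A#maj9 (A# major ninth) are A# C## E# G## B#.
So we need the interval from C## up to B#.
7 letter names make it a seventh; at 10 semitones (a half step narrower than major) the quality is minor.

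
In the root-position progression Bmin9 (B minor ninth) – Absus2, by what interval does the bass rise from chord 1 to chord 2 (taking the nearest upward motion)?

The roots are B and Ab.
From B to Ab: 9 semitones over a seventh = diminished.

diminished seventh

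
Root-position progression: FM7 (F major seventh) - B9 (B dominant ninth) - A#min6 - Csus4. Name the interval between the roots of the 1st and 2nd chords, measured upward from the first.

A4

The roots are F and B.
4 letter names make it a fourth; at 6 semitones (a half step wider than perfect) the quality is augmented.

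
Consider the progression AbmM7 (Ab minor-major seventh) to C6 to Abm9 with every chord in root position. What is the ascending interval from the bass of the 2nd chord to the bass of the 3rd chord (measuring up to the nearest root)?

The roots are C and Ab.
C up to Ab is 8 semitones, a half step narrower than a major sixth, so the interval is minor.

minor 6th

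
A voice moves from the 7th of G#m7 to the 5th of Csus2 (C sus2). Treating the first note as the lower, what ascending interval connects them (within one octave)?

The 7th of G#m7 is F#; the 5th of Csus2 (C sus2) is G.
2 letter names make it a second; at 1 semitone (a half step narrower than major) the quality is minor.

minor 2nd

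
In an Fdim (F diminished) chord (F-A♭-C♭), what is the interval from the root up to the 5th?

The root is F and the 5th is C♭.
F up to C♭ is 6 semitones, a half step narrower than a perfect fifth, so the interval is diminished.

diminished fifth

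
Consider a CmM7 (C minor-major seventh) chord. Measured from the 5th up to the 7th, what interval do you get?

M3

CmM7 is spelled C Eb G B.
The 5th is G and the 7th is B.
Counting 3 letters and 4 half steps from G gives a major third.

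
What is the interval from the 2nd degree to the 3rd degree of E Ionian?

major second

E major: E F# G# A B C# D#.
So we need the interval from F# up to G#.
From F# to G# is 2 semitones, exactly the major second.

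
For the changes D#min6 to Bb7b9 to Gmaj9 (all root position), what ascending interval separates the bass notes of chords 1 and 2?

The roots are D# and Bb.
6 letter names make it a sixth; at 7 semitones (a whole step narrower than major) the quality is diminished.

diminished sixth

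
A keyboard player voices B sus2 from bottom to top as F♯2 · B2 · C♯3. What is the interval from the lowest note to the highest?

perfect fifth

The outer voices are F♯2 and C♯3.
F♯ up to C♯ spans 5 letter names and 7 semitones — a perfect fifth.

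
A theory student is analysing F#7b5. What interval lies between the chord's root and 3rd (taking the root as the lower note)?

major third

F#7b5 (F# dominant seventh flat five) is spelled F# A# C E.
So we need the interval from F# up to A#.
F# up to A# spans 3 letter names and 4 semitones — a major third.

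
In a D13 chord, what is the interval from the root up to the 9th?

major ninth

Spelling the chord: D-F♯-A-C-E-B.
That puts D below E.
D up to E spans 9 letter names and 14 semitones — a major ninth.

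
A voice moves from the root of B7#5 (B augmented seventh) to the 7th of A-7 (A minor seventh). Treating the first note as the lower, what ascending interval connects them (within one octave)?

minor sixth

The root of B7#5 (B augmented seventh) is B; the 7th of A-7 (A minor seventh) is G.
From B to G: 8 semitones over a sixth = minor.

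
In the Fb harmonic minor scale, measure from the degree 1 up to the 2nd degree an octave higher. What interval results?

Fb harmonic minor: Fb Gb Abb Bbb Cb Dbb Eb.
That puts Fb below Gb.
Counting 9 letters and 14 half steps from Fb gives a major ninth.

major ninth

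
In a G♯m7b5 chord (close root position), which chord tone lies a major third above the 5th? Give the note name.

F#

The chord tones of G♯ half-diminished seventh are G♯–B–D–F♯.
The 5th is D. A major third above D is F♯.
F♯ is the chord's 7th.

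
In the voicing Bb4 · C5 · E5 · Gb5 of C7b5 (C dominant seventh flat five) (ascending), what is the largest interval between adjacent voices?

major 3rd

Adjacent intervals: Bb4→C5 = major second; C5→E5 = major third; E5→Gb5 = diminished third.
The largest is C5 to E5, a major third (4 semitones).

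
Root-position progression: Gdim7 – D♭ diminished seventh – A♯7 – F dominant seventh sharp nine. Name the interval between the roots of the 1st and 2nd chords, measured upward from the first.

diminished fifth

The roots are G and D♭.
From G to D♭: 6 semitones over a fifth = diminished.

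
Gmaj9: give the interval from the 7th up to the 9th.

m3

The chord tones of G major ninth are G, B, D, F#, A.
That puts F# below A.
From F# to A: 3 semitones over a third = minor.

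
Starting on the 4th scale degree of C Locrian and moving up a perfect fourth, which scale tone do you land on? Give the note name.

Bb

The scale is C D♭ E♭ F G♭ A♭ B♭.
The 4th scale degree is F; a perfect fourth above that is B♭ — scale degree 7.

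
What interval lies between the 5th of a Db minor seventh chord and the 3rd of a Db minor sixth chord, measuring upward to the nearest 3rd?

minor sixth

The 5th of Db minor seventh is Ab; the 3rd of Db minor sixth is Fb.
Ab up to Fb is 8 semitones, a half step narrower than a major sixth, so the interval is minor.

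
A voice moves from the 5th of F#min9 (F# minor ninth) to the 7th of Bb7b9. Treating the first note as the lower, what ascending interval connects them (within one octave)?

diminished sixth

The 5th of F#min9 (F# minor ninth) is C#; the 7th of Bb7b9 is Ab.
From C# to Ab: 7 semitones over a sixth = diminished.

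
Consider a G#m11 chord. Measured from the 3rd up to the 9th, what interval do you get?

major seventh

G#m11 is spelled G#, B, D#, F#, A#, C#.
That puts B below A#.
From B to A# is 11 semitones, exactly the major seventh.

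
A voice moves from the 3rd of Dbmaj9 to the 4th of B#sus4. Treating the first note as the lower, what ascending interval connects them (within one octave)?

augmented seventh

Dbmaj9 has F as its 3rd, and B#sus4 has E# as its 4th.
7 letter names make it a seventh; at 12 semitones (a half step wider than major) the quality is augmented.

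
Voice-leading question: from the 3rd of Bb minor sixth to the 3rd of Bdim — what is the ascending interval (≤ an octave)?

A1

The 3rd of Bb minor sixth is Db; the 3rd of Bdim is D.
Db up to D is 1 semitone, a half step wider than a perfect unison, so the interval is augmented.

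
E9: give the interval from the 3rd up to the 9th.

m7

E9 is spelled E-G#-B-D-F#.
3rd = G#; 9th = F#.
G# up to F# is 10 semitones, a half step narrower than a major seventh, so the interval is minor.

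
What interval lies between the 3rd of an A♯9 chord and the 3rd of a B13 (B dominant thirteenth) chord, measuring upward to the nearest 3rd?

minor 2nd

A♯9 has C𝄪 as its 3rd, and B13 (B dominant thirteenth) has D♯ as its 3rd.
C𝄪 up to D♯ is 1 semitone, a half step narrower than a major second, so the interval is minor.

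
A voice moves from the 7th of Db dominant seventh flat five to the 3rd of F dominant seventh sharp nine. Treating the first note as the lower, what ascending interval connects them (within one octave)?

The 7th of Db dominant seventh flat five is Cb; the 3rd of F dominant seventh sharp nine is A.
Cb up to A is 10 semitones, a half step wider than a major sixth, so the interval is augmented.

augmented sixth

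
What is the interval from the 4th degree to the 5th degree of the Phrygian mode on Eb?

The scale runs Eb Fb Gb Ab Bb Cb Db.
So we need the interval from Ab up to Bb.
Counting 2 letters and 2 half steps from Ab gives a major second.

major second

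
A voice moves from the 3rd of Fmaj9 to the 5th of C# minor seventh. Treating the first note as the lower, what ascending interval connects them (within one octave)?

major 7th

The 3rd of Fmaj9 is A; the 5th of C# minor seventh is G#.
From A to G# is 11 semitones, exactly the major seventh.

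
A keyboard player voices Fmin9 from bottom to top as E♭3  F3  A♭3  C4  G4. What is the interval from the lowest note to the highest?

The outer voices are E♭3 and G4.
From E♭ to G is 16 semitones, exactly the major tenth.

M10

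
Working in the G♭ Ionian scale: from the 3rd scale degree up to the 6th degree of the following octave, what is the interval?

perfect eleventh

Spelling the G♭ Ionian scale: G♭ A♭ B♭ C♭ D♭ E♭ F.
The 3rd scale degree is B♭ and the 6th scale degree (up an octave) is E♭.
From B♭ to E♭ is 17 semitones, exactly the perfect eleventh.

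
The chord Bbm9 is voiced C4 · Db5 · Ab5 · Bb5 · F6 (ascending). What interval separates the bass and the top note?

perfect 18th

The outer voices are C4 and F6.
C up to F spans 18 letter names and 29 semitones — a perfect 18th.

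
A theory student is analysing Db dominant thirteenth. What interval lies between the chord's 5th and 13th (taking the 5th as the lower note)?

Db13 is spelled Db-F-Ab-Cb-Eb-Bb.
5th = Ab; 13th = Bb.
Counting 9 letters and 14 half steps from Ab gives a major ninth.

major ninth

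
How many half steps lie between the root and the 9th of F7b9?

13

The chord tones of F7b9 are F-A-C-Eb-Gb.
F to Gb is a minor ninth: 13 semitones.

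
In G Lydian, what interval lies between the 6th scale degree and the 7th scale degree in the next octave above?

M9

G lydian: G A B C# D E F#.
The 6th scale degree is E and the degree 7 (up an octave) is F#.
E up to F# spans 9 letter names and 14 semitones — a major ninth.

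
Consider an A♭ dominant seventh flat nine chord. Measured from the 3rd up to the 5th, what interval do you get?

Spelling the chord: A♭ C E♭ G♭ B𝄫.
3rd = C; 5th = E♭.
C up to E♭ is 3 semitones, a half step narrower than a major third, so the interval is minor.

minor 3rd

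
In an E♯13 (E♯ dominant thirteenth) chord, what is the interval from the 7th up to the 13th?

Spelling the chord: E♯–G𝄪–B♯–D♯–F𝄪–C𝄪.
That puts D♯ below C𝄪.
From D♯ to C𝄪 is 11 semitones, exactly the major seventh.

major seventh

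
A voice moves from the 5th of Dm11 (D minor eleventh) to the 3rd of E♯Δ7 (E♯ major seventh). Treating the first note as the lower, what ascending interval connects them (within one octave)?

The 5th of Dm11 (D minor eleventh) is A; the 3rd of E♯Δ7 (E♯ major seventh) is G𝄪.
7 letter names make it a seventh; at 12 semitones (a half step wider than major) the quality is augmented.

augmented seventh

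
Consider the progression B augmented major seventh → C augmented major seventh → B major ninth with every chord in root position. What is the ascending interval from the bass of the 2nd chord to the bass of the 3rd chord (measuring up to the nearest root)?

major seventh

The roots are C and B.
From C to B is 11 semitones, exactly the major seventh.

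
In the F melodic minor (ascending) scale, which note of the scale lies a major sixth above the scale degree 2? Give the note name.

The scale is F G Ab Bb C D E.
The scale degree 2 is G; a major sixth above that is E — scale degree 7.

E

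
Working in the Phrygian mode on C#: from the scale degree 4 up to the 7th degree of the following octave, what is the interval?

Spelling the Phrygian mode on C#: C# D E F# G# A B.
Scale degree 4 = F#; degree 7 (up an octave) = B.
From F# to B is 17 semitones, exactly the perfect eleventh.

perfect eleventh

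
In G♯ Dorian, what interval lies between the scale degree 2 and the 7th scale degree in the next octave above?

The scale runs G♯ A♯ B C♯ D♯ E♯ F♯.
Scale degree 2 = A♯; scale degree 7 (up an octave) = F♯.
13 letter names make it a thirteenth; at 20 semitones (a half step narrower than major) the quality is minor.

minor thirteenth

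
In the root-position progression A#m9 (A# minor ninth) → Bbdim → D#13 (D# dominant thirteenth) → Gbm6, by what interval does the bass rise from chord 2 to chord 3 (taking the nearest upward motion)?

The roots are Bb and D#.
3 letter names make it a third; at 5 semitones (a half step wider than major) the quality is augmented.

augmented third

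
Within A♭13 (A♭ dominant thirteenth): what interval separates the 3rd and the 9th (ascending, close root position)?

A♭13 (A♭ dominant thirteenth) is spelled A♭ C E♭ G♭ B♭ F.
So we need the interval from C up to B♭.
C up to B♭ is 10 semitones, a half step narrower than a major seventh, so the interval is minor.

minor seventh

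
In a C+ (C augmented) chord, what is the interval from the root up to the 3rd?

C+ is spelled C–E–G#.
So we need the interval from C up to E.
Counting 3 letters and 4 half steps from C gives a major third.

major third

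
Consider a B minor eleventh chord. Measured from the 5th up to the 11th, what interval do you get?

minor seventh

Bm11: B–D–F#–A–C#–E.
The 5th is F# and the 11th is E.
From F# to E: 10 semitones over a seventh = minor.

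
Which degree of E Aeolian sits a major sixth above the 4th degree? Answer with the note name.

The scale is E F# G A B C D.
The 4th degree is A; a major sixth above that is F# — scale degree 2.

F#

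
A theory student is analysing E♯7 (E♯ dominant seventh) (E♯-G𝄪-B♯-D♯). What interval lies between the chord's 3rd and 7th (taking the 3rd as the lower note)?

That puts G𝄪 below D♯.
From G𝄪 to D♯: 6 semitones over a fifth = diminished.
This 3–7 tritone is the characteristic tension at the heart of the dominant sound.

d5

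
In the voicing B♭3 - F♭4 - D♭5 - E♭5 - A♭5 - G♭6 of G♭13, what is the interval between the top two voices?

Those voices are A♭5 and G♭6.
From A♭ to G♭: 10 semitones over a seventh = minor.

m7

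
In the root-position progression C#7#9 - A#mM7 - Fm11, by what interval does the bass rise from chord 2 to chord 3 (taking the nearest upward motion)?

diminished sixth

The roots are A# and F.
A# up to F is 7 semitones, a whole step narrower than a major sixth, so the interval is diminished.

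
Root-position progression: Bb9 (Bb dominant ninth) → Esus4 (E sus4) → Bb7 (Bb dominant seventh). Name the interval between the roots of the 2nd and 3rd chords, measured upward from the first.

diminished fifth

The roots are E and Bb.
From E to Bb: 6 semitones over a fifth = diminished.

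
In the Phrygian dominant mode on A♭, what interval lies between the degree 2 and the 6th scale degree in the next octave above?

Spelling the Phrygian dominant mode on A♭: A♭ B𝄫 C D♭ E♭ F♭ G♭.
So we need the interval from B𝄫 up to F♭.
Counting 12 letters and 19 half steps from B𝄫 gives a perfect twelfth.

perfect twelfth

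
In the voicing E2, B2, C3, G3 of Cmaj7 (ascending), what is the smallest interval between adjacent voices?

Adjacent intervals: E2→B2 = perfect fifth; B2→C3 = minor second; C3→G3 = perfect fifth.
The smallest is B2 to C3, a minor second (1 semitone).

minor second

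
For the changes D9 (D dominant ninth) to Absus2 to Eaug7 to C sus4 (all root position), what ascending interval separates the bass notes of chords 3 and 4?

The roots are E and C.
6 letter names make it a sixth; at 8 semitones (a half step narrower than major) the quality is minor.

minor sixth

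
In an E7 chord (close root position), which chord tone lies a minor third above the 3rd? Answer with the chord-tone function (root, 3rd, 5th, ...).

E dominant seventh: E G♯ B D.
The 3rd is G♯. A minor third above G♯ is B.
B is the chord's 5th.

5th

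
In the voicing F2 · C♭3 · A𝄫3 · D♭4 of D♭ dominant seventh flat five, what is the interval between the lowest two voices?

diminished fifth

Those voices are F2 and C♭3.
F up to C♭ is 6 semitones, a half step narrower than a perfect fifth, so the interval is diminished.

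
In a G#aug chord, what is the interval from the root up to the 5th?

Spelling the chord: G#-B#-D##.
So we need the interval from G# up to D##.
G# up to D## is 8 semitones, a half step wider than a perfect fifth, so the interval is augmented.

augmented 5th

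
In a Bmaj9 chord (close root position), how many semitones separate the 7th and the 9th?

Bmaj9 is spelled B D# F# A# C#.
A# to C# is a minor third: 3 semitones.

3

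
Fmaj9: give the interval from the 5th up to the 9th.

perfect 5th

Fmaj9 is spelled F A C E G.
That puts C below G.
Counting 5 letters and 7 half steps from C gives a perfect fifth.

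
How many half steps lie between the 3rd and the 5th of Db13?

3

The chord tones of Db dominant thirteenth are Db F Ab Cb Eb Bb.
F to Ab is a minor third: 3 semitones.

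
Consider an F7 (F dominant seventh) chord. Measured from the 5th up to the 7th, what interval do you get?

minor 3rd

The chord tones of F7 are F, A, C, Eb.
The 5th is C and the 7th is Eb.
C up to Eb is 3 semitones, a half step narrower than a major third, so the interval is minor.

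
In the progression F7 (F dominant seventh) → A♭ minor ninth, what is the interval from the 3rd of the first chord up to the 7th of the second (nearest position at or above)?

The 3rd of F7 (F dominant seventh) is A; the 7th of A♭ minor ninth is G♭.
7 letter names make it a seventh; at 9 semitones (a whole step narrower than major) the quality is diminished.

diminished 7th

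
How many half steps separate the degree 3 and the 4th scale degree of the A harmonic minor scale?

2

The scale is A B C D E F G#.
C up to D is a major second — 2 semitones.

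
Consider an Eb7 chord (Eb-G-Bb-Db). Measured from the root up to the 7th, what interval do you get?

m7

The root is Eb and the 7th is Db.
7 letter names make it a seventh; at 10 semitones (a half step narrower than major) the quality is minor.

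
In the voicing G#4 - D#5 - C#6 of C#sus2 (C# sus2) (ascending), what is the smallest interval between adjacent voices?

Adjacent intervals: G#4→D#5 = perfect fifth; D#5→C#6 = minor seventh.
The smallest is G#4 to D#5, a perfect fifth (7 semitones).

perfect fifth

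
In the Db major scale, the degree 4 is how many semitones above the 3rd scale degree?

The scale is Db Eb F Gb Ab Bb C.
F up to Gb is a minor second — 1 semitone.

1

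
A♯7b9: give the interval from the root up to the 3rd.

Spelling the chord: A♯–C𝄪–E♯–G♯–B.
Root = A♯; 3rd = C𝄪.
From A♯ to C𝄪 is 4 semitones, exactly the major third.

major third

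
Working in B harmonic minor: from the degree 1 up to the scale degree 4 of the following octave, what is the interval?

The scale runs B C# D E F# G A#.
So we need the interval from B up to E.
Counting 11 letters and 17 half steps from B gives a perfect eleventh.

P11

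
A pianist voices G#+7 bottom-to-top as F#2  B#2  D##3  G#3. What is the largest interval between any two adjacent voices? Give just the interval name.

Adjacent intervals: F#2→B#2 = augmented fourth; B#2→D##3 = major third; D##3→G#3 = diminished fourth.
The largest is F#2 to B#2, an augmented fourth (6 semitones).

augmented 4th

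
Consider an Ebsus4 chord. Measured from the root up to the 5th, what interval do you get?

P5

Ebsus4: Eb-Ab-Bb.
The root is Eb and the 5th is Bb.
From Eb to Bb is 7 semitones, exactly the perfect fifth.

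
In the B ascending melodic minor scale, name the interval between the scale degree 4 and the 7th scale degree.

A4

B melodic minor: B C# D E F# G# A#.
That puts E below A#.
From E to A#: 6 semitones over a fourth = augmented.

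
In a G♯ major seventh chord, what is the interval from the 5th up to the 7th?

major 3rd

G♯maj7: G♯–B♯–D♯–F𝄪.
That puts D♯ below F𝄪.
D♯ up to F𝄪 spans 3 letter names and 4 semitones — a major third.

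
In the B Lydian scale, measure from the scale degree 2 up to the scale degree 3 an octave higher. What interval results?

The scale runs B C♯ D♯ E♯ F♯ G♯ A♯.
That puts C♯ below D♯.
C♯ up to D♯ spans 9 letter names and 14 semitones — a major ninth.

major 9th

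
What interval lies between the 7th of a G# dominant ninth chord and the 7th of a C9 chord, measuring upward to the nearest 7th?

d4

The 7th of G# dominant ninth is F#; the 7th of C9 is Bb.
F# up to Bb is 4 semitones, a half step narrower than a perfect fourth, so the interval is diminished.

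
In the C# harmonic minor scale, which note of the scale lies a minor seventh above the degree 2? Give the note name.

C#

The scale is C# D# E F# G# A B#.
The degree 2 is D#; a minor seventh above that is C# — scale degree 1.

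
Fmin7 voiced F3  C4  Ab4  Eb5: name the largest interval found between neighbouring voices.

minor sixth

Adjacent intervals: F3→C4 = perfect fifth; C4→Ab4 = minor sixth; Ab4→Eb5 = perfect fifth.
The largest is C4 to Ab4, a minor sixth (8 semitones).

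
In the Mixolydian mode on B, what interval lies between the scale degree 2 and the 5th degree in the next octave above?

perfect eleventh

B mixolydian: B C# D# E F# G# A.
So we need the interval from C# up to F#.
From C# to F# is 17 semitones, exactly the perfect eleventh.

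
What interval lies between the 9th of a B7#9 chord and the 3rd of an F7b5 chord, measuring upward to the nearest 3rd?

diminished sixth

B7#9 has C## as its 9th, and F7b5 has A as its 3rd.
From C## to A: 7 semitones over a sixth = diminished.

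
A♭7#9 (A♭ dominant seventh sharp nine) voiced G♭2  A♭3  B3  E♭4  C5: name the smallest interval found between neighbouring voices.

Adjacent intervals: G♭2→A♭3 = major ninth; A♭3→B3 = augmented second; B3→E♭4 = diminished fourth; E♭4→C5 = major sixth.
The smallest is A♭3 to B3, an augmented second (3 semitones).

augmented second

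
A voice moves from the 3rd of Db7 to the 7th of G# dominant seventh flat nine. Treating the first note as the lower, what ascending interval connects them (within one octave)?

augmented unison

Db7 has F as its 3rd, and G# dominant seventh flat nine has F# as its 7th.
F up to F# is 1 semitone, a half step wider than a perfect unison, so the interval is augmented.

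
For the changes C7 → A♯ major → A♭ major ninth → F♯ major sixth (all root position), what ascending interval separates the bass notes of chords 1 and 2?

The roots are C and A♯.
From C to A♯: 10 semitones over a sixth = augmented.

A6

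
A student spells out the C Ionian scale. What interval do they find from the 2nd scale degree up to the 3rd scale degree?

major second

Spelling the C Ionian scale: C D E F G A B.
That puts D below E.
From D to E is 2 semitones, exactly the major second.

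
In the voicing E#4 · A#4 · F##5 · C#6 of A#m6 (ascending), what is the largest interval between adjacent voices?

major 6th

Adjacent intervals: E#4→A#4 = perfect fourth; A#4→F##5 = major sixth; F##5→C#6 = diminished fifth.
The largest is A#4 to F##5, a major sixth (9 semitones).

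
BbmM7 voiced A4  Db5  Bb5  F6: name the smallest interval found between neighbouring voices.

d4

Adjacent intervals: A4→Db5 = diminished fourth; Db5→Bb5 = major sixth; Bb5→F6 = perfect fifth.
The smallest is A4 to Db5, a diminished fourth (4 semitones).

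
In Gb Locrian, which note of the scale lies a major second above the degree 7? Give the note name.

Gb

The scale is Gb Abb Bbb Cb Dbb Ebb Fb.
The degree 7 is Fb; a major second above that is Gb — scale degree 1.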